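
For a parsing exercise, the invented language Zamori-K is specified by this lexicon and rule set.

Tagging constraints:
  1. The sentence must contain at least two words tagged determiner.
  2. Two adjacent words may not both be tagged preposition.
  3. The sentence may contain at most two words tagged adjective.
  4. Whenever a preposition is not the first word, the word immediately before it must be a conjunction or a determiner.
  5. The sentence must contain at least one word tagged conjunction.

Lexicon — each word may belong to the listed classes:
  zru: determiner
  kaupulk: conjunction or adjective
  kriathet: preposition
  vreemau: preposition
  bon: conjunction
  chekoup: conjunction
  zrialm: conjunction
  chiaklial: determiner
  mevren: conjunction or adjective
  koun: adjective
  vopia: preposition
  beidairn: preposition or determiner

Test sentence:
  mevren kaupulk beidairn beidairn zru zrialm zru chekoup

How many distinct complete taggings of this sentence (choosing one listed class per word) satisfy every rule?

10

Candidates per position — 1:mevren {conjunction,adjective}; 2:kaupulk {conjunction,adjective}; 3:beidairn {preposition,determiner}; 4:beidairn {preposition,determiner}; 5:zru {determiner}; 6:zrialm {conjunction}; 7:zru {determiner}; 8:chekoup {conjunction}.
There are 16 candidate sequences in total.
Checking each against the rules leaves 10 sequences.
Count = 10.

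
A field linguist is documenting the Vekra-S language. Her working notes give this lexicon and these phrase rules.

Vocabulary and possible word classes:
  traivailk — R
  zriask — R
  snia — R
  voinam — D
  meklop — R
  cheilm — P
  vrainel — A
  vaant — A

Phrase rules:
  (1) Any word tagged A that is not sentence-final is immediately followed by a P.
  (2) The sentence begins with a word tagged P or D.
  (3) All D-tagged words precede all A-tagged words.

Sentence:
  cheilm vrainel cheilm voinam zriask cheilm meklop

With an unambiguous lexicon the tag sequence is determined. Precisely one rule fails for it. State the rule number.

3

Fixed tagging: P A P D R P R.
Checking each rule: R1 ✓, R2 ✓, R3 ✗.
Only rule 3 fails.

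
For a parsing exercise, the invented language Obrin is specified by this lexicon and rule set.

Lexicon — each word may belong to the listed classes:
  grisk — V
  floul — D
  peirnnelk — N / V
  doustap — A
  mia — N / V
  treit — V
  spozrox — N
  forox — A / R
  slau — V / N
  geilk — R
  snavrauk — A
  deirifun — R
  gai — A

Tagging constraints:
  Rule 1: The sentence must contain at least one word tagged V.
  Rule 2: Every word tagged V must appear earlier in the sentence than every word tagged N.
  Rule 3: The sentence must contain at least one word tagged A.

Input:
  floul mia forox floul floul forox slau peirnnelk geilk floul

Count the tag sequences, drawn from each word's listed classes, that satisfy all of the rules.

9

Candidates per position — 1:floul {D}; 2:mia {N,V}; 3:forox {A,R}; 4:floul {D}; 5:floul {D}; 6:forox {A,R}; 7:slau {V,N}; 8:peirnnelk {N,V}; 9:geilk {R}; 10:floul {D}.
There are 32 candidate sequences in total.
Checking each against the rules leaves 9 sequences.
Count = 9.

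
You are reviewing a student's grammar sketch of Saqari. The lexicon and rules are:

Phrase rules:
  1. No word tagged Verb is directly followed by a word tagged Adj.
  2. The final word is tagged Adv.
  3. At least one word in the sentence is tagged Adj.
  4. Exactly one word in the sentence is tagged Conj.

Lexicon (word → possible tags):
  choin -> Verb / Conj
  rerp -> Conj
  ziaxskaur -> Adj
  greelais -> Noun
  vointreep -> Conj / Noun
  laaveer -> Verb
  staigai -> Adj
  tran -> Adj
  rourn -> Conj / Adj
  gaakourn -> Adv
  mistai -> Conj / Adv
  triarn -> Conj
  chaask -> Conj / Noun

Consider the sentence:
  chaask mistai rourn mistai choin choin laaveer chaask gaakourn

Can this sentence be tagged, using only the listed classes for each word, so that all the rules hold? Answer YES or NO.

Candidates per position — 1:chaask {Conj,Noun}; 2:mistai {Conj,Adv}; 3:rourn {Conj,Adj}; 4:mistai {Conj,Adv}; 5:choin {Verb,Conj}; 6:choin {Verb,Conj}; 7:laaveer {Verb}; 8:chaask {Conj,Noun}; 9:gaakourn {Adv}.
One satisfying assignment: Noun Adv Adj Conj Verb Verb Verb Noun Adv.
Checking: rule 1 ✓; rule 2 ✓; rule 3 ✓; rule 4 ✓.

YES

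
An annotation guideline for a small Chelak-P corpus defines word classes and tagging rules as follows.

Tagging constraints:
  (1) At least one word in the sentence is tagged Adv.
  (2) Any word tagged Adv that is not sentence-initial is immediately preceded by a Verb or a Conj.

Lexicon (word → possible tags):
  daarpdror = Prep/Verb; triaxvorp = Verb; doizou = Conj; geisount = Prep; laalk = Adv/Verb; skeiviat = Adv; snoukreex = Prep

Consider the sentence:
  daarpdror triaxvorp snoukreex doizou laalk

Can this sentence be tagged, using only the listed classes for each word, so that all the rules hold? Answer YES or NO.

YES

Candidates per position — 1:daarpdror {Prep,Verb}; 2:triaxvorp {Verb}; 3:snoukreex {Prep}; 4:doizou {Conj}; 5:laalk {Adv,Verb}.
One satisfying assignment: Prep Verb Prep Conj Adv.
Check: rule 1 ✓; rule 2 ✓.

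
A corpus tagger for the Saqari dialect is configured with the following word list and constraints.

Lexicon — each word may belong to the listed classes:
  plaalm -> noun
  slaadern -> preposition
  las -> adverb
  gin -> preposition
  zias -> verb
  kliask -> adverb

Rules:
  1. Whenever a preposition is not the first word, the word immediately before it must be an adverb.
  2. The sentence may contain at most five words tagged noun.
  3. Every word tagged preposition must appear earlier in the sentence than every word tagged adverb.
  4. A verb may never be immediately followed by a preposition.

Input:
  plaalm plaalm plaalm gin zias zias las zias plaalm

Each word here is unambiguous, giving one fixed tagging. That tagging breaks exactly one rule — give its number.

1

Fixed tagging: noun noun noun preposition verb verb adverb verb noun.
Checking each rule: R1 violated, R2 holds, R3 holds, R4 holds.
Only rule 1 fails.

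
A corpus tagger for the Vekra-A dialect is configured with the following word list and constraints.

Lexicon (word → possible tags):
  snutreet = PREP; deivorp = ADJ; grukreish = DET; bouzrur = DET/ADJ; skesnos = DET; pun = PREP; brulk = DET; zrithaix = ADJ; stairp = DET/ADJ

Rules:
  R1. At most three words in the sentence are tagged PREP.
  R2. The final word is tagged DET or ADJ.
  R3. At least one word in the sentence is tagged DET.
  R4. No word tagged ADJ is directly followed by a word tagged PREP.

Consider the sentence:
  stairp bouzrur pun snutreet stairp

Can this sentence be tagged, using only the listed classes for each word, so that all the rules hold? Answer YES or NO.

YES

Candidates per position — 1:stairp {DET,ADJ}; 2:bouzrur {DET,ADJ}; 3:pun {PREP}; 4:snutreet {PREP}; 5:stairp {DET,ADJ}.
One satisfying assignment: ADJ DET PREP PREP ADJ.
Checking: rule 1 holds; rule 2 holds; rule 3 holds; rule 4 holds.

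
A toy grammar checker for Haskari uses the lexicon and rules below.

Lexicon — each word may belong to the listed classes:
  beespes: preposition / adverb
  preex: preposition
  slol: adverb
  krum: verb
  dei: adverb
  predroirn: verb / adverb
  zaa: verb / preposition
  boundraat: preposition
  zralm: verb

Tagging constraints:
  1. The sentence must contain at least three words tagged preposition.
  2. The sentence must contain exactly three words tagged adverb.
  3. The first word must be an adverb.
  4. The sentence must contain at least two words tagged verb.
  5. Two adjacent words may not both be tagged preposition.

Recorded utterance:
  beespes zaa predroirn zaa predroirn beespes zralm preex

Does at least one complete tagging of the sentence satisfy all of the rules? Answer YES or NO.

Candidates per position — 1:beespes {preposition,adverb}; 2:zaa {verb,preposition}; 3:predroirn {verb,adverb}; 4:zaa {verb,preposition}; 5:predroirn {verb,adverb}; 6:beespes {preposition,adverb}; 7:zralm {verb}; 8:preex {preposition}.
One satisfying assignment: adverb preposition adverb preposition verb adverb verb preposition.
Checking: rule 1 ok; rule 2 ok; rule 3 ok; rule 4 ok; rule 5 ok.

YES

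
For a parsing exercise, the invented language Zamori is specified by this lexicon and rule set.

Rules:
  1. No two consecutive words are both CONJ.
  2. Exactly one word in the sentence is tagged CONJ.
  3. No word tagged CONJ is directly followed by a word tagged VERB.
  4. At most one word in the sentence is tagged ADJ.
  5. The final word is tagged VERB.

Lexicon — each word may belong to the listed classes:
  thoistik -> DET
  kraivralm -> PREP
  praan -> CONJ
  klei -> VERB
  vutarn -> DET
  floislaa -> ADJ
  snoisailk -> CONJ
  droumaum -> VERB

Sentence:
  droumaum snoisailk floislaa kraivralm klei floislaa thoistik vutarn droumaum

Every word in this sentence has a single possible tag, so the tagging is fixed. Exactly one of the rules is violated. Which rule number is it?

Fixed tagging: VERB CONJ ADJ PREP VERB ADJ DET DET VERB.
Checking each rule: R1 ✓, R2 ✓, R3 ✓, R4 ✗, R5 ✓.
Only rule 4 fails.

4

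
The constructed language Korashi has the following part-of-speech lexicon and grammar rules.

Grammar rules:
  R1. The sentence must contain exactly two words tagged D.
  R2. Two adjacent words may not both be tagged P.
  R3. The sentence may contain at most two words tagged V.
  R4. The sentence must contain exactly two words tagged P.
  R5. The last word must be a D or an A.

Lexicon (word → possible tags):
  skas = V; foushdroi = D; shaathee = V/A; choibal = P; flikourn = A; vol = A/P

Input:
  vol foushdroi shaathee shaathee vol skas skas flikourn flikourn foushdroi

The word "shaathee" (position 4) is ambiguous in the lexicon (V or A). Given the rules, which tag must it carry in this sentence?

A

Candidates per position — 1:vol {A,P}; 2:foushdroi {D}; 3:shaathee {V,A}; 4:shaathee {V,A}; 5:vol {A,P}; 6:skas {V}; 7:skas {V}; 8:flikourn {A}; 9:flikourn {A}; 10:foushdroi {D}.
At position 1, choosing A makes rule 4 impossible to satisfy; hence P.
At position 3, choosing V makes rule 3 impossible to satisfy; hence A.
At position 4, choosing V makes rule 3 impossible to satisfy; hence A.
At position 5, choosing A makes rule 4 impossible to satisfy; hence P.
So the tagging must be: P D A A P V V A A D.
Checking: rule 1 ok; rule 2 ok; rule 3 ok; rule 4 ok; rule 5 ok.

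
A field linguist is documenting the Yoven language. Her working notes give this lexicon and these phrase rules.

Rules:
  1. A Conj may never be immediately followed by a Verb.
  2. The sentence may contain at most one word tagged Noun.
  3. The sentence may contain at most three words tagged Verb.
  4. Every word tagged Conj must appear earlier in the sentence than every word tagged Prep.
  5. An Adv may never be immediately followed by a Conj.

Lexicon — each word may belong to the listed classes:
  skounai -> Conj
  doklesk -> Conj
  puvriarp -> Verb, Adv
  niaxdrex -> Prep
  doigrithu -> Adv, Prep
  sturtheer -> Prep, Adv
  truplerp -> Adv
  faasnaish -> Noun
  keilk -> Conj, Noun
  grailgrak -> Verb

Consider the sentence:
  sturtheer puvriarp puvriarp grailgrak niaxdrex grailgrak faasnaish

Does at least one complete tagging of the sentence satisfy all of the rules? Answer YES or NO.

YES

Candidates per position — 1:sturtheer {Prep,Adv}; 2:puvriarp {Verb,Adv}; 3:puvriarp {Verb,Adv}; 4:grailgrak {Verb}; 5:niaxdrex {Prep}; 6:grailgrak {Verb}; 7:faasnaish {Noun}.
One satisfying assignment: Adv Adv Verb Verb Prep Verb Noun.
Checking: rule 1 satisfied; rule 2 satisfied; rule 3 satisfied; rule 4 satisfied; rule 5 satisfied.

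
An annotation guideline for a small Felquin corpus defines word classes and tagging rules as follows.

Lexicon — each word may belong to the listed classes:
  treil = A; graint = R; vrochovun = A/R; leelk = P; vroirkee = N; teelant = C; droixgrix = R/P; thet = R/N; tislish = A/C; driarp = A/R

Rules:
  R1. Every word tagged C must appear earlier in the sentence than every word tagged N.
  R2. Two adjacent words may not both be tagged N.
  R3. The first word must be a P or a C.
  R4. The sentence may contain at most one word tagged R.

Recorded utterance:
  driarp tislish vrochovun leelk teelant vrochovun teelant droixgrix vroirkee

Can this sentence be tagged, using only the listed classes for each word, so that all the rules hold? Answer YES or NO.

Candidates per position — 1:driarp {A,R}; 2:tislish {A,C}; 3:vrochovun {A,R}; 4:leelk {P}; 5:teelant {C}; 6:vrochovun {A,R}; 7:teelant {C}; 8:droixgrix {R,P}; 9:vroirkee {N}.
Rule 3 cannot be satisfied by any choice of tags from the lexicon.
So there is no consistent tagging.

NO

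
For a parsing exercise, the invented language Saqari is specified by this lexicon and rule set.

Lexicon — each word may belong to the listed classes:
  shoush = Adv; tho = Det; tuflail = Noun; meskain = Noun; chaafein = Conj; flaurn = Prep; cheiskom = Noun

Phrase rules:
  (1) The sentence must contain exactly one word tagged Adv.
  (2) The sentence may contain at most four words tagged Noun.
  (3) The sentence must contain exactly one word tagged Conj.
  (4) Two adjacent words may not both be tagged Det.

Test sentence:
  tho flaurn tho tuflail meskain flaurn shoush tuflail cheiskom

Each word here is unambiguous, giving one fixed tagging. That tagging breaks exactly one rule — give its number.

Fixed tagging: Det Prep Det Noun Noun Prep Adv Noun Noun.
Applying the rules: R1 pass, R2 pass, R3 fail, R4 pass.
Only rule 3 fails.

3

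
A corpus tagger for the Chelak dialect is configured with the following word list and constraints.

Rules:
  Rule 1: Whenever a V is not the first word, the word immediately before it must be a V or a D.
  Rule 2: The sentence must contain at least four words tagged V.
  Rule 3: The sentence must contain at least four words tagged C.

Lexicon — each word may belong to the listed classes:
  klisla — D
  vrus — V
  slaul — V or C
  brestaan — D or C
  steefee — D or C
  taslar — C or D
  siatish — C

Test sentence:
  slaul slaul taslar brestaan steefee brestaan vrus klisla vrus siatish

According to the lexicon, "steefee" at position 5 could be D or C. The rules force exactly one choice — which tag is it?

C

Candidates per position — 1:slaul {V,C}; 2:slaul {V,C}; 3:taslar {C,D}; 4:brestaan {D,C}; 5:steefee {D,C}; 6:brestaan {D,C}; 7:vrus {V}; 8:klisla {D}; 9:vrus {V}; 10:siatish {C}.
At position 1, choosing C makes rule 2 impossible to satisfy; hence V.
At position 2, choosing C makes rule 2 impossible to satisfy; hence V.
At position 6, choosing C makes rule 1 impossible to satisfy; hence D.
At position 3, choosing D makes rule 3 impossible to satisfy; hence C.
At position 4, choosing D makes rule 3 impossible to satisfy; hence C.
At position 5, choosing D makes rule 3 impossible to satisfy; hence C.
The only consistent sequence is: V V C C C D V D V C.
Rule-by-rule: rule 1 ✓; rule 2 ✓; rule 3 ✓.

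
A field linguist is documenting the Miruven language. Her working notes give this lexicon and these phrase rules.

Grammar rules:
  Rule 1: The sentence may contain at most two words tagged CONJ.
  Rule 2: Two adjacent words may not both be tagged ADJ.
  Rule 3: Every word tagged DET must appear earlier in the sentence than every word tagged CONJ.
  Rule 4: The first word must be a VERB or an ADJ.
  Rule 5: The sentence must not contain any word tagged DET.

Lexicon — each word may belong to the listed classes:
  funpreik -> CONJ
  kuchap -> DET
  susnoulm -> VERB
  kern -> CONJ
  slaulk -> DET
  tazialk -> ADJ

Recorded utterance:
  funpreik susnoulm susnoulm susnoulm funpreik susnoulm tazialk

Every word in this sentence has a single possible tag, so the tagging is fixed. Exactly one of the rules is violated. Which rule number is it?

4

Fixed tagging: CONJ VERB VERB VERB CONJ VERB ADJ.
Rule check: R1 pass, R2 pass, R3 pass, R4 fail, R5 pass.
Only rule 4 fails.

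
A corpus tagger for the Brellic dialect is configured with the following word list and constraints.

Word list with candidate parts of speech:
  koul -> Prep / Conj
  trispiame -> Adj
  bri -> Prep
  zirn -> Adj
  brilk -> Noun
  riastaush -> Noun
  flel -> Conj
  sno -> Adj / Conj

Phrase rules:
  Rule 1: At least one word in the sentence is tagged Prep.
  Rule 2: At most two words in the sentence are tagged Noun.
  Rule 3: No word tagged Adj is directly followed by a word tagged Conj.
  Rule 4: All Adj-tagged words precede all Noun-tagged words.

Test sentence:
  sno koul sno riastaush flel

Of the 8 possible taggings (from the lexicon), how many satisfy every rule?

4

Candidates per position — 1:sno {Adj,Conj}; 2:koul {Prep,Conj}; 3:sno {Adj,Conj}; 4:riastaush {Noun}; 5:flel {Conj}.
There are 8 candidate sequences in total.
The sequences that satisfy every rule: Adj Prep Adj Noun Conj; Adj Prep Conj Noun Conj; Conj Prep Adj Noun Conj; Conj Prep Conj Noun Conj.
Count = 4.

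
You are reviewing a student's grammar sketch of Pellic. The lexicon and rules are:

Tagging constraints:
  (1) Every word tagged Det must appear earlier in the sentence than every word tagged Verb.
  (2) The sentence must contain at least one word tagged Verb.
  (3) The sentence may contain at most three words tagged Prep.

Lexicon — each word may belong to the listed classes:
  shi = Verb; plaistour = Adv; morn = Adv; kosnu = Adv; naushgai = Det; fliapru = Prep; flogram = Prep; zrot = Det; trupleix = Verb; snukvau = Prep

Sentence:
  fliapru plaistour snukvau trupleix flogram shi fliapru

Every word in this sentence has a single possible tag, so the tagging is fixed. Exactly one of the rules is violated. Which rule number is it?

Fixed tagging: Prep Adv Prep Verb Prep Verb Prep.
Applying the rules: R1 pass, R2 pass, R3 fail.
Only rule 3 fails.

3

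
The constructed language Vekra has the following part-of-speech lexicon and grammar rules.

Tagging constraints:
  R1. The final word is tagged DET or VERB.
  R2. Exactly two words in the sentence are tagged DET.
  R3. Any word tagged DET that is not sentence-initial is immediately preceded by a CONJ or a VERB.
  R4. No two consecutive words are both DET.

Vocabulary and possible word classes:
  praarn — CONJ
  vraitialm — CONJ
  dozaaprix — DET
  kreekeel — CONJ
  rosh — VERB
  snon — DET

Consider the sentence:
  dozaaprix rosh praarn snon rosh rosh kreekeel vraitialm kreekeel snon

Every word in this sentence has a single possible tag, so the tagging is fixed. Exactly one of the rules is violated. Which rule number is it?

2

Fixed tagging: DET VERB CONJ DET VERB VERB CONJ CONJ CONJ DET.
Checking each rule: R1 ok, R2 fails, R3 ok, R4 ok.
Only rule 2 fails.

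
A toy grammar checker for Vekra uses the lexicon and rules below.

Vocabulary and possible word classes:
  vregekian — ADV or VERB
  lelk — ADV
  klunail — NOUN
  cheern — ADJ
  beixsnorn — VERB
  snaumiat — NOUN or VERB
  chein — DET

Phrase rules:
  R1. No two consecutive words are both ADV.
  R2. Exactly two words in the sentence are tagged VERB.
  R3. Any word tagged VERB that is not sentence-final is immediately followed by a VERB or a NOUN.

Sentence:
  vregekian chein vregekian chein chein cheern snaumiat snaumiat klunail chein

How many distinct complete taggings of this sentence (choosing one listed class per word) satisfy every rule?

1

Candidates per position — 1:vregekian {ADV,VERB}; 2:chein {DET}; 3:vregekian {ADV,VERB}; 4:chein {DET}; 5:chein {DET}; 6:cheern {ADJ}; 7:snaumiat {NOUN,VERB}; 8:snaumiat {NOUN,VERB}; 9:klunail {NOUN}; 10:chein {DET}.
There are 16 candidate sequences in total.
The sequences that satisfy every rule: ADV DET ADV DET DET ADJ VERB VERB NOUN DET.
Count = 1.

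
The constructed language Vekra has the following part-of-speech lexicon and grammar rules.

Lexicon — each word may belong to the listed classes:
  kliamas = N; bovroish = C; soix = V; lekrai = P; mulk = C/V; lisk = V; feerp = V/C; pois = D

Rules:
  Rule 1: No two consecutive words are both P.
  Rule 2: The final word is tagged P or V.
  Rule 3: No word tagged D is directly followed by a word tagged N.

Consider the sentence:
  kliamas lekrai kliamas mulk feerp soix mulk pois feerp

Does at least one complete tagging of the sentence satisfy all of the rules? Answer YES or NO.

YES

Candidates per position — 1:kliamas {N}; 2:lekrai {P}; 3:kliamas {N}; 4:mulk {C,V}; 5:feerp {V,C}; 6:soix {V}; 7:mulk {C,V}; 8:pois {D}; 9:feerp {V,C}.
One satisfying assignment: N P N V C V C D V.
Rule-by-rule: rule 1 holds; rule 2 holds; rule 3 holds.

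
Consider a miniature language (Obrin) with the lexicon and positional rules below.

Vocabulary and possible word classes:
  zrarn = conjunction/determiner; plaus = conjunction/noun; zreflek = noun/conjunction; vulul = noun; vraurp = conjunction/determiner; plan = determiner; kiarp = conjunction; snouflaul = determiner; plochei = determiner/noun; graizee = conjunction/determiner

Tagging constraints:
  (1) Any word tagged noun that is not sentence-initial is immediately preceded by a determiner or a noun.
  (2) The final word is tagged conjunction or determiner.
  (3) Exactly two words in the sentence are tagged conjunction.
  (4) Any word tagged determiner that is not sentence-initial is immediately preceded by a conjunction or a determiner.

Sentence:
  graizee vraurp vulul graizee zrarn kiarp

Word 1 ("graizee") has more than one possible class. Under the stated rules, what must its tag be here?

Candidates per position — 1:graizee {conjunction,determiner}; 2:vraurp {conjunction,determiner}; 3:vulul {noun}; 4:graizee {conjunction,determiner}; 5:zrarn {conjunction,determiner}; 6:kiarp {conjunction}.
If word 2 were conjunction, no tagging could satisfy rule 1; so word 2 is determiner.
If word 4 were determiner, no tagging could satisfy rule 4; so word 4 is conjunction.
If word 5 were conjunction, no tagging could satisfy rule 3; so word 5 is determiner.
If word 1 were conjunction, no tagging could satisfy rule 3; so word 1 is determiner.
So the tagging must be: determiner determiner noun conjunction determiner conjunction.
Verifying each rule — rule 1 satisfied; rule 2 satisfied; rule 3 satisfied; rule 4 satisfied.

determiner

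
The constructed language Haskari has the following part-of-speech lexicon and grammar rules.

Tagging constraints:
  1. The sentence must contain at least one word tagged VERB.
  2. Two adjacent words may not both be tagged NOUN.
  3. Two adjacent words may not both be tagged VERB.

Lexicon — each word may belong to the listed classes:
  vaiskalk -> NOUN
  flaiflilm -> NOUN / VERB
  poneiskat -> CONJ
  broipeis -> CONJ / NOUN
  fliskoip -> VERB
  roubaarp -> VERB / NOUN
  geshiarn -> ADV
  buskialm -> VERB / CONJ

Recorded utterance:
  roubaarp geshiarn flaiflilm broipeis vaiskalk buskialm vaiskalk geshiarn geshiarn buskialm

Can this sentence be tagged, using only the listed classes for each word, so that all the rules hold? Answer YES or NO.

YES

Candidates per position — 1:roubaarp {VERB,NOUN}; 2:geshiarn {ADV}; 3:flaiflilm {NOUN,VERB}; 4:broipeis {CONJ,NOUN}; 5:vaiskalk {NOUN}; 6:buskialm {VERB,CONJ}; 7:vaiskalk {NOUN}; 8:geshiarn {ADV}; 9:geshiarn {ADV}; 10:buskialm {VERB,CONJ}.
One satisfying assignment: NOUN ADV NOUN CONJ NOUN VERB NOUN ADV ADV CONJ.
Checking: rule 1 satisfied; rule 2 satisfied; rule 3 satisfied.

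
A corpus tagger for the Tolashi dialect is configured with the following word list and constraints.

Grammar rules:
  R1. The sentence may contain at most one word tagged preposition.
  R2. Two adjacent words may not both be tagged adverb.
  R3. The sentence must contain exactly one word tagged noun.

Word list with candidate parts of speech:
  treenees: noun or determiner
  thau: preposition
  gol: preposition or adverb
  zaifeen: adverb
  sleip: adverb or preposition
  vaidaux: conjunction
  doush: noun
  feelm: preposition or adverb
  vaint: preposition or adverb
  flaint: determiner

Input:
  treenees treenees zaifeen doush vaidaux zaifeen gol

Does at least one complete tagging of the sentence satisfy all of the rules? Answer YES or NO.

Candidates per position — 1:treenees {noun,determiner}; 2:treenees {noun,determiner}; 3:zaifeen {adverb}; 4:doush {noun}; 5:vaidaux {conjunction}; 6:zaifeen {adverb}; 7:gol {preposition,adverb}.
One satisfying assignment: determiner determiner adverb noun conjunction adverb preposition.
Rule-by-rule: rule 1 ✓; rule 2 ✓; rule 3 ✓.

YES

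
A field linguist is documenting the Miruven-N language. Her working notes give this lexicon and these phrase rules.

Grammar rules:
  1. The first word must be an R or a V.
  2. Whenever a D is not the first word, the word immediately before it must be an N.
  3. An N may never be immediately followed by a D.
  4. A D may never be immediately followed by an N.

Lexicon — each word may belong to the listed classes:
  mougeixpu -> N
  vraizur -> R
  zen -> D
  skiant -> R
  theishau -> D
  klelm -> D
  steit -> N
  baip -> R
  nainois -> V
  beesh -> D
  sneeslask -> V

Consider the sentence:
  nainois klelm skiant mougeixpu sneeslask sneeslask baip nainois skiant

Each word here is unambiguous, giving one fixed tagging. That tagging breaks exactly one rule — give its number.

2

Fixed tagging: V D R N V V R V R.
Rule check: R1 pass, R2 fail, R3 pass, R4 pass.
Only rule 2 fails.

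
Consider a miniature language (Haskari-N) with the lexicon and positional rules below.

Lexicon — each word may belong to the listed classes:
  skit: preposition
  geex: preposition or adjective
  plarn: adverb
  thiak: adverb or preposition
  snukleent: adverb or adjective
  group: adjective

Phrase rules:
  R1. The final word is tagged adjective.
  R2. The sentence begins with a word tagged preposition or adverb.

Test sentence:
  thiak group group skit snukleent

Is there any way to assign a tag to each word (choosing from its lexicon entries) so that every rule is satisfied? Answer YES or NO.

Candidates per position — 1:thiak {adverb,preposition}; 2:group {adjective}; 3:group {adjective}; 4:skit {preposition}; 5:snukleent {adverb,adjective}.
One satisfying assignment: adverb adjective adjective preposition adjective.
Verifying each rule — rule 1 satisfied; rule 2 satisfied.

YES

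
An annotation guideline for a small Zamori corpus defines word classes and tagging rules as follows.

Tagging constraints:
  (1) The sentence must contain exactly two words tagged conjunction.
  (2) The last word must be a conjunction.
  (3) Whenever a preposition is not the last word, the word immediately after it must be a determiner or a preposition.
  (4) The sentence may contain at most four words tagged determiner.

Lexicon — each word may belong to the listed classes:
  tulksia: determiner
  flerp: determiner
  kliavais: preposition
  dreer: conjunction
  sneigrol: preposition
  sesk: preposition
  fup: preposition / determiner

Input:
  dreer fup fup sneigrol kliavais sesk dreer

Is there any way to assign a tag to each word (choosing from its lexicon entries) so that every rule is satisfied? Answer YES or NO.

NO

Candidates per position — 1:dreer {conjunction}; 2:fup {preposition,determiner}; 3:fup {preposition,determiner}; 4:sneigrol {preposition}; 5:kliavais {preposition}; 6:sesk {preposition}; 7:dreer {conjunction}.
Rule 3 cannot be satisfied by any choice of tags from the lexicon.
So there is no consistent tagging.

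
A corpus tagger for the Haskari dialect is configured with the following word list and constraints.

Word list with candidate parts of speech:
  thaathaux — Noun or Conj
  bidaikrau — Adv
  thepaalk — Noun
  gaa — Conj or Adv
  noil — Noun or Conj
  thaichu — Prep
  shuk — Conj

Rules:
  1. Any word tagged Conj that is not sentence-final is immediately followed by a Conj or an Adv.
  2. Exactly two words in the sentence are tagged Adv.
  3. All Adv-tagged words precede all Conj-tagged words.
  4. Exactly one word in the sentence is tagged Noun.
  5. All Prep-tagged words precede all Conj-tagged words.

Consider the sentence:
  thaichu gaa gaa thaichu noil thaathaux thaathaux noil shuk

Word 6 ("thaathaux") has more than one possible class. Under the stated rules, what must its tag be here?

Candidates per position — 1:thaichu {Prep}; 2:gaa {Conj,Adv}; 3:gaa {Conj,Adv}; 4:thaichu {Prep}; 5:noil {Noun,Conj}; 6:thaathaux {Noun,Conj}; 7:thaathaux {Noun,Conj}; 8:noil {Noun,Conj}; 9:shuk {Conj}.
Position 2: Conj is ruled out by rule 2; that leaves Adv.
Position 3: Conj is ruled out by rule 1; that leaves Adv.
Position 6: the remaining choice is settled jointly with positions 5, 7, 8 — only Conj at position 6 is part of a tagging that satisfies every rule.
The only consistent sequence is: Prep Adv Adv Prep Noun Conj Conj Conj Conj.
Checking: rule 1 ok; rule 2 ok; rule 3 ok; rule 4 ok; rule 5 ok.

Conj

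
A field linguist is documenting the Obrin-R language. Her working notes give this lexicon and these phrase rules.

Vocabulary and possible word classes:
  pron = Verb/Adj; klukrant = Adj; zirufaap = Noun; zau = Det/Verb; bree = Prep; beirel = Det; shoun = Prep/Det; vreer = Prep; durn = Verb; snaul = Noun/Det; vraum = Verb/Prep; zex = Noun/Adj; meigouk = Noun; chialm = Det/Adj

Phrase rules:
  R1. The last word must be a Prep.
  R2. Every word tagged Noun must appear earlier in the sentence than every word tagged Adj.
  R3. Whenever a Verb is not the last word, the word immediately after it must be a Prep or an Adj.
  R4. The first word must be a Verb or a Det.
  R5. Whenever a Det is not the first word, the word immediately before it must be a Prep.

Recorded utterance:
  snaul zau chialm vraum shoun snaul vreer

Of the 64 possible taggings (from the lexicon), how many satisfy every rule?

Candidates per position — 1:snaul {Noun,Det}; 2:zau {Det,Verb}; 3:chialm {Det,Adj}; 4:vraum {Verb,Prep}; 5:shoun {Prep,Det}; 6:snaul {Noun,Det}; 7:vreer {Prep}.
There are 64 candidate sequences in total.
The sequences that satisfy every rule: Det Verb Adj Verb Prep Det Prep; Det Verb Adj Prep Prep Det Prep.
Count = 2.

2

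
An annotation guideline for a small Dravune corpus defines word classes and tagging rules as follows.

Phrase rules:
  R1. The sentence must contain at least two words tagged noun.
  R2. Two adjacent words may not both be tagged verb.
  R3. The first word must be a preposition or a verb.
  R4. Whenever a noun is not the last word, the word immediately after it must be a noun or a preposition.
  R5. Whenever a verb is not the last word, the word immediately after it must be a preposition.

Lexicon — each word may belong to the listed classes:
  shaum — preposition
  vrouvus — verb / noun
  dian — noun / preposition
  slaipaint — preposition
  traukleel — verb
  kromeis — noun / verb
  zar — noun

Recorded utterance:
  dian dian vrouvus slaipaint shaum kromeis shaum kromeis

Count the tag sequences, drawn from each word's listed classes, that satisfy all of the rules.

8

Candidates per position — 1:dian {noun,preposition}; 2:dian {noun,preposition}; 3:vrouvus {verb,noun}; 4:slaipaint {preposition}; 5:shaum {preposition}; 6:kromeis {noun,verb}; 7:shaum {preposition}; 8:kromeis {noun,verb}.
There are 32 candidate sequences in total.
Checking each against the rules leaves 8 sequences.
Count = 8.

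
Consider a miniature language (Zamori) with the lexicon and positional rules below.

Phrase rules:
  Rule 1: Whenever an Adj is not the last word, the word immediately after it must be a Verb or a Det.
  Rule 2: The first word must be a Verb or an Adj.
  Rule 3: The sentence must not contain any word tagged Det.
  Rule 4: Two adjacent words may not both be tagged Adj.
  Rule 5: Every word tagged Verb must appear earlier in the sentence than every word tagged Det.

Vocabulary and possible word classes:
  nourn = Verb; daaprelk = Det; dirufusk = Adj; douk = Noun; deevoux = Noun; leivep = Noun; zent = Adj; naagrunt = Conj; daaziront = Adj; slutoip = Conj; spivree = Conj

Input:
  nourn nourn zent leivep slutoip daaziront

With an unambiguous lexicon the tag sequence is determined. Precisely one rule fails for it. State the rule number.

1

Fixed tagging: Verb Verb Adj Noun Conj Adj.
Rule check: R1 ✗, R2 ✓, R3 ✓, R4 ✓, R5 ✓.
Only rule 1 fails.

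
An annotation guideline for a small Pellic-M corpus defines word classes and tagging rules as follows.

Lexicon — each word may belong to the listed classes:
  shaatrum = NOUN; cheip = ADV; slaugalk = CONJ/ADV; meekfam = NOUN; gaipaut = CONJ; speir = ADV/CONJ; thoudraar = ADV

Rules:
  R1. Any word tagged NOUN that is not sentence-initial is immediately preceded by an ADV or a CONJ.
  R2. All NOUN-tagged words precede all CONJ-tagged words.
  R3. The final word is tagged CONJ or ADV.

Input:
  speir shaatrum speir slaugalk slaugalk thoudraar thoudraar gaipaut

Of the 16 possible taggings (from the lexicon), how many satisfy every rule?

8

Candidates per position — 1:speir {ADV,CONJ}; 2:shaatrum {NOUN}; 3:speir {ADV,CONJ}; 4:slaugalk {CONJ,ADV}; 5:slaugalk {CONJ,ADV}; 6:thoudraar {ADV}; 7:thoudraar {ADV}; 8:gaipaut {CONJ}.
There are 16 candidate sequences in total.
Checking each against the rules leaves 8 sequences.
Count = 8.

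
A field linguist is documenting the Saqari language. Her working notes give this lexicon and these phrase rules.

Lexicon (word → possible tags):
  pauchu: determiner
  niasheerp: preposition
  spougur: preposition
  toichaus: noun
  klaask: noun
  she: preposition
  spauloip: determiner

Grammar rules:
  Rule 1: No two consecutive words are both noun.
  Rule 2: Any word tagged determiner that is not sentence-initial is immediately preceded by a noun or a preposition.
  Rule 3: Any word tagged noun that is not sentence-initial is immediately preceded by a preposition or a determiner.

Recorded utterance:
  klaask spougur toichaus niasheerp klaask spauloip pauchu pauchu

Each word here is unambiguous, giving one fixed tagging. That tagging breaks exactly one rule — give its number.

2

Fixed tagging: noun preposition noun preposition noun determiner determiner determiner.
Rule check: R1 ok, R2 fails, R3 ok.
Only rule 2 fails.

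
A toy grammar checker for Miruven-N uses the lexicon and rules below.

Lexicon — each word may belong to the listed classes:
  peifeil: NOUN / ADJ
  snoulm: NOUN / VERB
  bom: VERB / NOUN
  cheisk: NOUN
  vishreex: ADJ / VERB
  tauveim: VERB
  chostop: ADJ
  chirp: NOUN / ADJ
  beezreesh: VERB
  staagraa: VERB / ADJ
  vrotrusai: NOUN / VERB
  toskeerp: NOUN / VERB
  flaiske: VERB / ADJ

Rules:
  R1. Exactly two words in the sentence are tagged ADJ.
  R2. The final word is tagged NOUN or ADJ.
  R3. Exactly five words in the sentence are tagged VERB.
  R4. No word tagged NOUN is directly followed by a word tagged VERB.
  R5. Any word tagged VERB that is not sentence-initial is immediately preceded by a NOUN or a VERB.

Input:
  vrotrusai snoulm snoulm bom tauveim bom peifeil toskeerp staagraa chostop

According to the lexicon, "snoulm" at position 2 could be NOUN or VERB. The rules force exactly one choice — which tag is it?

Candidates per position — 1:vrotrusai {NOUN,VERB}; 2:snoulm {NOUN,VERB}; 3:snoulm {NOUN,VERB}; 4:bom {VERB,NOUN}; 5:tauveim {VERB}; 6:bom {VERB,NOUN}; 7:peifeil {NOUN,ADJ}; 8:toskeerp {NOUN,VERB}; 9:staagraa {VERB,ADJ}; 10:chostop {ADJ}.
If word 1 were NOUN, no tagging could satisfy rule 4; so word 1 is VERB.
If word 2 were NOUN, no tagging could satisfy rule 4; so word 2 is VERB.
If word 3 were NOUN, no tagging could satisfy rule 4; so word 3 is VERB.
If word 4 were NOUN, no tagging could satisfy rule 4; so word 4 is VERB.
If word 6 were VERB, no tagging could satisfy rule 3; so word 6 is NOUN.
If word 8 were VERB, no tagging could satisfy rule 3; so word 8 is NOUN.
If word 9 were VERB, no tagging could satisfy rule 3; so word 9 is ADJ.
If word 7 were ADJ, no tagging could satisfy rule 1; so word 7 is NOUN.
The unique satisfying tagging is: VERB VERB VERB VERB VERB NOUN NOUN NOUN ADJ ADJ.
Checking: rule 1 ✓; rule 2 ✓; rule 3 ✓; rule 4 ✓; rule 5 ✓.

VERB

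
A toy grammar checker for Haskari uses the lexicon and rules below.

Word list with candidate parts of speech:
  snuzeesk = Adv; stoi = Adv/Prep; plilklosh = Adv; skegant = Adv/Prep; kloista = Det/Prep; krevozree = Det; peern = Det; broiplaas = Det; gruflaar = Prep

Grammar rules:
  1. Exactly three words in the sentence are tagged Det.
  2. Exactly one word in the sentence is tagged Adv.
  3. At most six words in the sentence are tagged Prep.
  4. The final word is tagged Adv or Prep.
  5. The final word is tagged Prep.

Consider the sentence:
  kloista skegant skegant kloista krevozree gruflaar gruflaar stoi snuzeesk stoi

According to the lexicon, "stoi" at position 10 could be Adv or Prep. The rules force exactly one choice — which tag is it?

Prep

Candidates per position — 1:kloista {Det,Prep}; 2:skegant {Adv,Prep}; 3:skegant {Adv,Prep}; 4:kloista {Det,Prep}; 5:krevozree {Det}; 6:gruflaar {Prep}; 7:gruflaar {Prep}; 8:stoi {Adv,Prep}; 9:snuzeesk {Adv}; 10:stoi {Adv,Prep}.
If word 1 were Prep, no tagging could satisfy rule 1; so word 1 is Det.
If word 2 were Adv, no tagging could satisfy rule 2; so word 2 is Prep.
If word 3 were Adv, no tagging could satisfy rule 2; so word 3 is Prep.
If word 4 were Prep, no tagging could satisfy rule 1; so word 4 is Det.
If word 8 were Adv, no tagging could satisfy rule 2; so word 8 is Prep.
If word 10 were Adv, no tagging could satisfy rule 2; so word 10 is Prep.
The only consistent sequence is: Det Prep Prep Det Det Prep Prep Prep Adv Prep.
Rule-by-rule: rule 1 ✓; rule 2 ✓; rule 3 ✓; rule 4 ✓; rule 5 ✓.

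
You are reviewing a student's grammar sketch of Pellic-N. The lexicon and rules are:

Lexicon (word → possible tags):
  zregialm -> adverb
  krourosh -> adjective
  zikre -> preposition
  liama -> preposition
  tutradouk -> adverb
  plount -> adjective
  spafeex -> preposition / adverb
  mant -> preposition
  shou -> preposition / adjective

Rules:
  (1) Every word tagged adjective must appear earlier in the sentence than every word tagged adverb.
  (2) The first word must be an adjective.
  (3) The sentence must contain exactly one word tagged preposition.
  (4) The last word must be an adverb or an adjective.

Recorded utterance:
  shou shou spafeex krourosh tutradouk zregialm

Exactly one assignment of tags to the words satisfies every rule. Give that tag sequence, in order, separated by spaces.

adjective adjective preposition adjective adverb adverb

Candidates per position — 1:shou {preposition,adjective}; 2:shou {preposition,adjective}; 3:spafeex {preposition,adverb}; 4:krourosh {adjective}; 5:tutradouk {adverb}; 6:zregialm {adverb}.
Position 1: tagging it preposition would leave rule 2 unsatisfiable, so it must be adjective.
Position 3: tagging it adverb would leave rule 1 unsatisfiable, so it must be preposition.
Position 2: tagging it preposition would leave rule 3 unsatisfiable, so it must be adjective.
The unique satisfying tagging is: adjective adjective preposition adjective adverb adverb.
Rule-by-rule: rule 1 satisfied; rule 2 satisfied; rule 3 satisfied; rule 4 satisfied.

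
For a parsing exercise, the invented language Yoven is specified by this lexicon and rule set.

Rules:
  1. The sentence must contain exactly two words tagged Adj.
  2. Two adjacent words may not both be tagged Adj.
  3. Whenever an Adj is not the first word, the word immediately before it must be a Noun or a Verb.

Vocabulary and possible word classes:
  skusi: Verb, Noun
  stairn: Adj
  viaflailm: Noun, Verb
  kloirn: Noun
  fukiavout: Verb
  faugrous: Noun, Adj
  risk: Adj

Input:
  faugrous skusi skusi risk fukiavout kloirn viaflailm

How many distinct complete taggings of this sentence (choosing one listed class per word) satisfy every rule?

8

Candidates per position — 1:faugrous {Noun,Adj}; 2:skusi {Verb,Noun}; 3:skusi {Verb,Noun}; 4:risk {Adj}; 5:fukiavout {Verb}; 6:kloirn {Noun}; 7:viaflailm {Noun,Verb}.
There are 16 candidate sequences in total.
Checking each against the rules leaves 8 sequences.
Count = 8.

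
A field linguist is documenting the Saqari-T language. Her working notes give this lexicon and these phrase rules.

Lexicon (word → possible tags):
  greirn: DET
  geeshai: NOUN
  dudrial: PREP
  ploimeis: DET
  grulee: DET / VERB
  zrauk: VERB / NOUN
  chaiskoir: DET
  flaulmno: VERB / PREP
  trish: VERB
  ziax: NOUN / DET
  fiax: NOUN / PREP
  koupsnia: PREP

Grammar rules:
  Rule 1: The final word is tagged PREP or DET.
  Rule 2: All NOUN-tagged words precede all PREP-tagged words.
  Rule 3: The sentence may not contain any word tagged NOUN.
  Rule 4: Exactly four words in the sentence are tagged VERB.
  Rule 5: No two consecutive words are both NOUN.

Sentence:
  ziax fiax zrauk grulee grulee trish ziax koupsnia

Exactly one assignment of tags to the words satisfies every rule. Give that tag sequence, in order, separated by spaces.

Candidates per position — 1:ziax {NOUN,DET}; 2:fiax {NOUN,PREP}; 3:zrauk {VERB,NOUN}; 4:grulee {DET,VERB}; 5:grulee {DET,VERB}; 6:trish {VERB}; 7:ziax {NOUN,DET}; 8:koupsnia {PREP}.
If word 1 were NOUN, no tagging could satisfy rule 3; so word 1 is DET.
If word 2 were NOUN, no tagging could satisfy rule 3; so word 2 is PREP.
If word 3 were NOUN, no tagging could satisfy rule 2; so word 3 is VERB.
If word 4 were DET, no tagging could satisfy rule 4; so word 4 is VERB.
If word 5 were DET, no tagging could satisfy rule 4; so word 5 is VERB.
If word 7 were NOUN, no tagging could satisfy rule 2; so word 7 is DET.
So the tagging must be: DET PREP VERB VERB VERB VERB DET PREP.
Verifying each rule — rule 1 satisfied; rule 2 satisfied; rule 3 satisfied; rule 4 satisfied; rule 5 satisfied.

DET PREP VERB VERB VERB VERB DET PREP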